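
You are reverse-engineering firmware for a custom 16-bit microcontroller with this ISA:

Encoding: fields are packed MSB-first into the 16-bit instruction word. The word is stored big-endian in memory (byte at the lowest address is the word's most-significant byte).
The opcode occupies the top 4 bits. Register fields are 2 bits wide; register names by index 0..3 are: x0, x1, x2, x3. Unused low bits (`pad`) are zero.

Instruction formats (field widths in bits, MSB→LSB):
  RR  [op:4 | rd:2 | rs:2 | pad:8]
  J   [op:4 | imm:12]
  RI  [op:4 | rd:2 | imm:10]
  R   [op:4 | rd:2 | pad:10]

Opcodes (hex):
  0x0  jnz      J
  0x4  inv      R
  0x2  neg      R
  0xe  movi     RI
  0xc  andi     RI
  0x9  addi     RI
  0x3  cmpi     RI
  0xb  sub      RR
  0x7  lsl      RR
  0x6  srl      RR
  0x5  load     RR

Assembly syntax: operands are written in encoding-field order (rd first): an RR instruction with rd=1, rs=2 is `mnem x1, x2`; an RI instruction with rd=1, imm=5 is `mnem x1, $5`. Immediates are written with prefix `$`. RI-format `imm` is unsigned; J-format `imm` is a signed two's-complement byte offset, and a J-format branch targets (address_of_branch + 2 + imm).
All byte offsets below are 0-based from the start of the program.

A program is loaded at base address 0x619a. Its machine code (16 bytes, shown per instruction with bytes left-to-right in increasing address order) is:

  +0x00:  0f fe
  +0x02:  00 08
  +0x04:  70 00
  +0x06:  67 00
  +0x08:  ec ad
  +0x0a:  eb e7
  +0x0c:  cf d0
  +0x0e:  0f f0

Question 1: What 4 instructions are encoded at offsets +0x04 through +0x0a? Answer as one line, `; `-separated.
off 0x04: read 70 00 as big → 0x7000
  opcode bits[15:12]=0x7: lsl/RR
  rd@[11:10]=0x0 ⇒ x0
  rs@[9:8]=0x0 ⇒ x0
off 0x06: read 67 00 as big → 0x6700
  opcode bits[15:12]=0x6: srl/RR
  rd@[11:10]=0x1 ⇒ x1
  rs@[9:8]=0x3 ⇒ x3
off 0x08: read ec ad as big → 0xecad
  opcode bits[15:12]=0xe: movi/RI
  rd@[11:10]=0x3 ⇒ x3
  imm@[9:0]=0xad ⇒ $173
off 0x0a: read eb e7 as big → 0xebe7
  opcode bits[15:12]=0xe: movi/RI
  rd@[11:10]=0x2 ⇒ x2
  imm@[9:0]=0x3e7 ⇒ $999

lsl x0, x0; srl x1, x3; movi x3, $173; movi x2, $999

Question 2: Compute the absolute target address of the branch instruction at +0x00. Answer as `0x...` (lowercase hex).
0x619a

off 0x00: read 0f fe as big → 0x0ffe
  op=0x0ffe>>12=0x0 ⇒ jnz (J)
  imm: (w>>0)&0xfff=0xffe (s12→-2) → $-2
  target = base 0x619a + off 0x00 + 2 + imm -2 = 0x619a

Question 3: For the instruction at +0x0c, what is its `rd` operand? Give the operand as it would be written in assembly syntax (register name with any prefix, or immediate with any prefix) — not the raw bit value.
+0x0c: cf d0 ⇒ word 0xcfd0 (big)
  op=0xcfd0>>12=0xc ⇒ andi (RI)
  rd: (w>>10)&0x3=0x3 → x3
  imm: (w>>0)&0x3ff=0x3d0 → $976

x3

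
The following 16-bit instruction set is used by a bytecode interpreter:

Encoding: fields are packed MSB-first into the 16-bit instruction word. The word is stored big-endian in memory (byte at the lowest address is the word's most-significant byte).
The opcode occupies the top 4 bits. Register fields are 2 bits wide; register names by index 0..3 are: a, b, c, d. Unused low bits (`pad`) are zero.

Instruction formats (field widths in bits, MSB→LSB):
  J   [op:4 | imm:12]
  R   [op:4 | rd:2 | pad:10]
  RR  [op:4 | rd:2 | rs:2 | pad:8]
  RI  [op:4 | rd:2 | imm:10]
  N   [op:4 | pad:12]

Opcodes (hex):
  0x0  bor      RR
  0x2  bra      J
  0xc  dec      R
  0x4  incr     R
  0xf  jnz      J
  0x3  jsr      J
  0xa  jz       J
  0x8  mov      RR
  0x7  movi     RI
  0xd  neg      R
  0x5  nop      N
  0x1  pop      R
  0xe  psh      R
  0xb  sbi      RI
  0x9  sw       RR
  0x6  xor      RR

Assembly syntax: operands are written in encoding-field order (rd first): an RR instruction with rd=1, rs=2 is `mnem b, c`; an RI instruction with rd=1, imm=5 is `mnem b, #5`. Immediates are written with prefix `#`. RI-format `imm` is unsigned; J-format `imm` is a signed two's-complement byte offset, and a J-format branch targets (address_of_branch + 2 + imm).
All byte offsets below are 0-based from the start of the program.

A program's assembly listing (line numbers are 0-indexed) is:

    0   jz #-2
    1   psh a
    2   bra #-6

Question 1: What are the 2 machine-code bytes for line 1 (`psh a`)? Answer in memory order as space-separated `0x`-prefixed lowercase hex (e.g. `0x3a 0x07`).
0xe0 0x00

line 1 (psh): pack op=0xe:4|rd=0:2|pad=0:10 = 0xe000; big→ e0 00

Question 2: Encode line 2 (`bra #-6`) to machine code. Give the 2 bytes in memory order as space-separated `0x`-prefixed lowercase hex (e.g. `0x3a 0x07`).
2. bra fields op=0x2:4|imm=-6:12 → word 2ffah → 2f fa

0x2f 0xfa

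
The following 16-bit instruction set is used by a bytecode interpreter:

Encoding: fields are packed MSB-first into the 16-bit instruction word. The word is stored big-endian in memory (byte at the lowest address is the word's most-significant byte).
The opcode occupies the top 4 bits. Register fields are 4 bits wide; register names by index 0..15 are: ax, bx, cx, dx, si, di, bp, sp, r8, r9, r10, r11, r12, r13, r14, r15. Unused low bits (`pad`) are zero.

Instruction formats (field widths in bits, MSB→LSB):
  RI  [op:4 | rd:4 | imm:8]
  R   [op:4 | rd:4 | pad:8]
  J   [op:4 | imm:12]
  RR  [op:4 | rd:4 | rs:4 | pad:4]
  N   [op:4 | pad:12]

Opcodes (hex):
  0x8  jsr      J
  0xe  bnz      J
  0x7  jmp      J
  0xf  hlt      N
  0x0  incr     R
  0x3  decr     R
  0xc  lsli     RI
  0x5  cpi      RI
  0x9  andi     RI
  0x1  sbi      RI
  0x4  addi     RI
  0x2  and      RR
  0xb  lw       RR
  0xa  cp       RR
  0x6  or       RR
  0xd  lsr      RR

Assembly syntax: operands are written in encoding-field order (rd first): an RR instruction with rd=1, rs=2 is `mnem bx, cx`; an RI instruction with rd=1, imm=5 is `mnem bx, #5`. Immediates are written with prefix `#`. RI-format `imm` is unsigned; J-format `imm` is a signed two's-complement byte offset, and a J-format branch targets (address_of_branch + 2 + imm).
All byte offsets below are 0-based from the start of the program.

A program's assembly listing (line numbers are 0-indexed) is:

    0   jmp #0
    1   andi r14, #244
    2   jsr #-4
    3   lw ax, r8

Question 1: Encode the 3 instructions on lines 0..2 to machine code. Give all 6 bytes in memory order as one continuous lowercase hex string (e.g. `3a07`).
0. jmp fields op=0x7:4|imm=0:12 → word 7000h → 70 00
1. andi fields op=0x9:4|rd=14:4|imm=244:8 → word 9ef4h → 9e f4
2. jsr fields op=0x8:4|imm=-4:12 → word 8ffch → 8f fc

70009ef48ffc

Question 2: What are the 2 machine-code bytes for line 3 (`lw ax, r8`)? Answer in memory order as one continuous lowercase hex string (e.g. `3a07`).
line 3 (lw): pack op=0xb:4|rd=0:4|rs=8:4|pad=0:4 = 0xb080; big→ b0 80

b080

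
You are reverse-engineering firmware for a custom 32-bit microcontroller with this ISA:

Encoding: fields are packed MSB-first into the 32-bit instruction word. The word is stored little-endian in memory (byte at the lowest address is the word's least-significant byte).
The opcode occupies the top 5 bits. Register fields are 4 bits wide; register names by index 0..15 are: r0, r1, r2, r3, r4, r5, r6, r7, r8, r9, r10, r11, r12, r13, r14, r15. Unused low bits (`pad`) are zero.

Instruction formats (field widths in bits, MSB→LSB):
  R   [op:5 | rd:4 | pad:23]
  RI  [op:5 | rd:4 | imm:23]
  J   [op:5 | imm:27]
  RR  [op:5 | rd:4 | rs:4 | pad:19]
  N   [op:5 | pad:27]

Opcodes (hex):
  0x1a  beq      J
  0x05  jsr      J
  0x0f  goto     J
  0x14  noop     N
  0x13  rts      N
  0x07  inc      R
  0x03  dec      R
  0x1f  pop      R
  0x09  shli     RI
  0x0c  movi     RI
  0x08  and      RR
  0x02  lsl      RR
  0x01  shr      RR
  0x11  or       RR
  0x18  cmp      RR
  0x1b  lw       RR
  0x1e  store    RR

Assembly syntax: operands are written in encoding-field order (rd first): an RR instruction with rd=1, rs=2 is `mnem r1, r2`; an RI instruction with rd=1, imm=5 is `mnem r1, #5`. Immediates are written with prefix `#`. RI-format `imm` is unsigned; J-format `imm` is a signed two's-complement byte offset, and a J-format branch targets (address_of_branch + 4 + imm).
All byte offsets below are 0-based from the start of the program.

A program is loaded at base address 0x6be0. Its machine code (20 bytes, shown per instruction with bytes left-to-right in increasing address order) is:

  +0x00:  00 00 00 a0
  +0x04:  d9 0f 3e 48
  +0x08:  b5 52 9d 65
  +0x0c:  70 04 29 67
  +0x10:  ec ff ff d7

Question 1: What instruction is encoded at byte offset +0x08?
@+08  little-endian(b5 52 9d 65) = 0x659d52b5
  opcode bits[31:27]=0xc: movi/RI
  rd: (w>>23)&0xf=0xb → r11
  imm: (w>>0)&0x7fffff=0x1d52b5 → #1921717

movi r11, #1921717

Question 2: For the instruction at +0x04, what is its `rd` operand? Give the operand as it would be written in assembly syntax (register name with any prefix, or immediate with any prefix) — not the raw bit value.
r0

+0x04: d9 0f 3e 48 ⇒ word 0x483e0fd9 (little)
  opcode bits[31:27]=0x9: shli/RI
  [26:23] rd=0 = r0
  [22:0] imm=4067289 = #4067289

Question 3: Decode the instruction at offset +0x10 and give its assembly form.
[10] ec ff ff d7 → 0xd7ffffec
  top 5b → 0x1a → beq [J]
  [26:0] imm=134217708 (s27→-20) = #-20

beq #-20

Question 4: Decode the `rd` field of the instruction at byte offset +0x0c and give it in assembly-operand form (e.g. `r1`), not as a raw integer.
off 0x0c: read 70 04 29 67 as little → 0x67290470
  opcode bits[31:27]=0xc: movi/RI
  rd: (w>>23)&0xf=0xe → r14
  imm: (w>>0)&0x7fffff=0x290470 → #2688112

r14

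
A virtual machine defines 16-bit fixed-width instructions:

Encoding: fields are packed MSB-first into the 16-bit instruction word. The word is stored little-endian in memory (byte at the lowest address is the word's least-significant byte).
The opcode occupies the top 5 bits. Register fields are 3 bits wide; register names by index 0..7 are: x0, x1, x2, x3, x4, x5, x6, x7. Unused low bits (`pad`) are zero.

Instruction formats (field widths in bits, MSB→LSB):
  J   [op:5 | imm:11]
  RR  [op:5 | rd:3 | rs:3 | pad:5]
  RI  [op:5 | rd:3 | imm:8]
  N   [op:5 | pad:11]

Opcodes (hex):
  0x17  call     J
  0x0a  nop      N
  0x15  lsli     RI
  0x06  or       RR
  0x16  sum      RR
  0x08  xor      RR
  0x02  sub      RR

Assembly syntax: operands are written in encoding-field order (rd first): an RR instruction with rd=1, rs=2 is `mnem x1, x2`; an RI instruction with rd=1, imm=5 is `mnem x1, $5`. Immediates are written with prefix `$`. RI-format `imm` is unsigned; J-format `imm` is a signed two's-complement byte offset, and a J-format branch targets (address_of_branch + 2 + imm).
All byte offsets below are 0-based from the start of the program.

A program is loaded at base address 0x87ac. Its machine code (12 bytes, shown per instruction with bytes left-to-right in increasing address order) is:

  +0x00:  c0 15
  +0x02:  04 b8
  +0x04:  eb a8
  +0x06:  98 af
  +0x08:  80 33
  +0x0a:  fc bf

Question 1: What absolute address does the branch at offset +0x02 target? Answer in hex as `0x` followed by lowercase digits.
0x87b4

+0x02: 04 b8 ⇒ word 0xb804 (little)
  opcode bits[15:11]=0x17: call/J
  imm: (w>>0)&0x7ff=0x4 → $4
  target = base 0x87ac + off 0x02 + 2 + imm 4 = 0x87b4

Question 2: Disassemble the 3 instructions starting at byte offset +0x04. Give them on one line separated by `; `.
[04] eb a8 → 0xa8eb
  op=0xa8eb>>11=0x15 ⇒ lsli (RI)
  rd@[10:8]=0x0 ⇒ x0
  imm@[7:0]=0xeb ⇒ $235
[06] 98 af → 0xaf98
  op=0xaf98>>11=0x15 ⇒ lsli (RI)
  rd@[10:8]=0x7 ⇒ x7
  imm@[7:0]=0x98 ⇒ $152
[08] 80 33 → 0x3380
  op=0x3380>>11=0x6 ⇒ or (RR)
  rd@[10:8]=0x3 ⇒ x3
  rs@[7:5]=0x4 ⇒ x4

lsli x0, $235; lsli x7, $152; or x3, x4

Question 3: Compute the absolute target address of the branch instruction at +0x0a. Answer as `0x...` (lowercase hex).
[0a] fc bf → 0xbffc
  opcode bits[15:11]=0x17: call/J
  imm@[10:0]=0x7fc (s11→-4) ⇒ $-4
  target = base 0x87ac + off 0x0a + 2 + imm -4 = 0x87b4

0x87b4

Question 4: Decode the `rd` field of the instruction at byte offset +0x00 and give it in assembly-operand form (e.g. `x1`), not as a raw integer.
[00] c0 15 → 0x15c0
  top 5b → 0x2 → sub [RR]
  rd@[10:8]=0x5 ⇒ x5
  rs@[7:5]=0x6 ⇒ x6

x5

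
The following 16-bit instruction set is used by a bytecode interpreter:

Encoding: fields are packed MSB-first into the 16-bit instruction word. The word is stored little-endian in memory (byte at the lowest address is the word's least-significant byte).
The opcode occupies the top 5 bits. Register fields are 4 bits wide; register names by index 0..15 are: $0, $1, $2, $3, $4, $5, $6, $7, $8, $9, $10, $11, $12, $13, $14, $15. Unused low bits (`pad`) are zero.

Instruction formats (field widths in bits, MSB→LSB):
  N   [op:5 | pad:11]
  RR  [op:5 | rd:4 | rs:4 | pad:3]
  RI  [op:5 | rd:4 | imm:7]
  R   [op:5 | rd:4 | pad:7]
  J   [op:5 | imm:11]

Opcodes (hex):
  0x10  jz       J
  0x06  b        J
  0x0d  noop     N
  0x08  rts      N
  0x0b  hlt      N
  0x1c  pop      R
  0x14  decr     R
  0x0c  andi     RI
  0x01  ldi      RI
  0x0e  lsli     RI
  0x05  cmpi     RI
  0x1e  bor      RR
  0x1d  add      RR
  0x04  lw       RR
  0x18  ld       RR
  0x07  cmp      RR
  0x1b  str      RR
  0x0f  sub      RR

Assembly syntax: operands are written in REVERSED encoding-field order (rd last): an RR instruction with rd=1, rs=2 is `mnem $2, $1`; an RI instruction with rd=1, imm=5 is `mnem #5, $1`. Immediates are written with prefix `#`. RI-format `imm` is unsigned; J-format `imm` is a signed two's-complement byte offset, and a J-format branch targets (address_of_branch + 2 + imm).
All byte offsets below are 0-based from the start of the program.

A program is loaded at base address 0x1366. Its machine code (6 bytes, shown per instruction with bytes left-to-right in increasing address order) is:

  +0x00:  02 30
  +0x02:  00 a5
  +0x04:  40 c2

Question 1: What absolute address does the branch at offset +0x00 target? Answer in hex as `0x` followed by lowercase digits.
off 0x00: read 02 30 as little → 0x3002
  top 5b → 0x6 → b [J]
  imm@[10:0]=0x2 ⇒ #2
  target = base 0x1366 + off 0x00 + 2 + imm 2 = 0x136a

0x136a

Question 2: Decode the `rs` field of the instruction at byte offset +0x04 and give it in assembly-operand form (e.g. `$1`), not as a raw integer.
@+04  little-endian(40 c2) = 0xc240
  opcode bits[15:11]=0x18: ld/RR
  [10:7] rd=4 = $4
  [6:3] rs=8 = $8

$8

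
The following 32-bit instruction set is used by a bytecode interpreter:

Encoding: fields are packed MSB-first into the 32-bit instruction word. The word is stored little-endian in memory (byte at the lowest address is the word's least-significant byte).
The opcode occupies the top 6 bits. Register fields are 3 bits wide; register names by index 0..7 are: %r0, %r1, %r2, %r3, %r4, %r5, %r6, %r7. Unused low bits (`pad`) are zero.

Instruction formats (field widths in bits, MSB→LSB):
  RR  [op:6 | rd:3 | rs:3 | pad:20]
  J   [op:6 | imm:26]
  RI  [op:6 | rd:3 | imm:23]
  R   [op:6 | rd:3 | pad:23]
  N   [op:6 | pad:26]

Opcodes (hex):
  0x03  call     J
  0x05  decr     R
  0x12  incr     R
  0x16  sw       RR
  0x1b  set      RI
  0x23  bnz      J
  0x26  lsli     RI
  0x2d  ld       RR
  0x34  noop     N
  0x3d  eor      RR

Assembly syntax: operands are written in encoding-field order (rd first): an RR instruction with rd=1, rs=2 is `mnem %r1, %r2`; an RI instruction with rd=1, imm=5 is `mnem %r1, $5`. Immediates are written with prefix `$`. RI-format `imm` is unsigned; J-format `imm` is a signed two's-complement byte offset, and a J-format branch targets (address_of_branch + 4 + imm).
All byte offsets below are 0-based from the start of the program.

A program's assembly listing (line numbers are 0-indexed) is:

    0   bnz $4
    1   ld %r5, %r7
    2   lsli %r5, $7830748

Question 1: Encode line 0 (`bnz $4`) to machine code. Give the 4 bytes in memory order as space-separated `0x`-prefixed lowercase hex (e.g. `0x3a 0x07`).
L0: bnz op=0x23:6|imm=4:26 ⇒ 0x8c000004 ⇒ little 04 00 00 8c

0x04 0x00 0x00 0x8c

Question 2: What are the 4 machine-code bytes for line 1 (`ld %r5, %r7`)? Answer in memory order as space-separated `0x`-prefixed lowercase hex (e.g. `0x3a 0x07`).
0x00 0x00 0xf0 0xb6

1. ld fields op=0x2d:6|rd=5:3|rs=7:3|pad=0:20 → word b6f00000h → 00 00 f0 b6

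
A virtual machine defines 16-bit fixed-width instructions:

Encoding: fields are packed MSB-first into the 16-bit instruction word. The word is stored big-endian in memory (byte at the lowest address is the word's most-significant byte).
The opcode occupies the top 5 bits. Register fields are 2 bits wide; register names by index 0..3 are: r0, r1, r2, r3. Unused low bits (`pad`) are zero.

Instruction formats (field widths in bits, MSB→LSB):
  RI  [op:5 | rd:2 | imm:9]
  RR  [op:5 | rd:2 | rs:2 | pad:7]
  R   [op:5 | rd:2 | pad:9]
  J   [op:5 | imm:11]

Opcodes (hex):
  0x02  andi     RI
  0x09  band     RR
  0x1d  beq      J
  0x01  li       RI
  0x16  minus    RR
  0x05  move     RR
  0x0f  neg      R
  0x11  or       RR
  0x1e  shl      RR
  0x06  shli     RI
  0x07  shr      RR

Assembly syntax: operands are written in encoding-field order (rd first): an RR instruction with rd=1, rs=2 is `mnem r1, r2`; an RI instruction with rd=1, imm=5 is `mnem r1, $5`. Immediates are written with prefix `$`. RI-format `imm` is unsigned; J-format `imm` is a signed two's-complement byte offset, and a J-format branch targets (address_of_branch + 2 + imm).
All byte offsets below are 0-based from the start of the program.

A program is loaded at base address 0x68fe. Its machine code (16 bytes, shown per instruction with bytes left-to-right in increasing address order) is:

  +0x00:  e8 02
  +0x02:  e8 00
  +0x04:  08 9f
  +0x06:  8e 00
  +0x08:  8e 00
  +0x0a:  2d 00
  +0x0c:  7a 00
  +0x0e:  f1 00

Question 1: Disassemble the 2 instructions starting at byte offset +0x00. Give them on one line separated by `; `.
beq $2; beq $0

+0x00: e8 02 ⇒ word 0xe802 (big)
  op=0xe802>>11=0x1d ⇒ beq (J)
  imm: (w>>0)&0x7ff=0x2 → $2
+0x02: e8 00 ⇒ word 0xe800 (big)
  op=0xe800>>11=0x1d ⇒ beq (J)
  imm: (w>>0)&0x7ff=0x0 → $0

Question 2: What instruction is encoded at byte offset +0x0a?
move r2, r2

off 0x0a: read 2d 00 as big → 0x2d00
  op=0x2d00>>11=0x5 ⇒ move (RR)
  [10:9] rd=2 = r2
  [8:7] rs=2 = r2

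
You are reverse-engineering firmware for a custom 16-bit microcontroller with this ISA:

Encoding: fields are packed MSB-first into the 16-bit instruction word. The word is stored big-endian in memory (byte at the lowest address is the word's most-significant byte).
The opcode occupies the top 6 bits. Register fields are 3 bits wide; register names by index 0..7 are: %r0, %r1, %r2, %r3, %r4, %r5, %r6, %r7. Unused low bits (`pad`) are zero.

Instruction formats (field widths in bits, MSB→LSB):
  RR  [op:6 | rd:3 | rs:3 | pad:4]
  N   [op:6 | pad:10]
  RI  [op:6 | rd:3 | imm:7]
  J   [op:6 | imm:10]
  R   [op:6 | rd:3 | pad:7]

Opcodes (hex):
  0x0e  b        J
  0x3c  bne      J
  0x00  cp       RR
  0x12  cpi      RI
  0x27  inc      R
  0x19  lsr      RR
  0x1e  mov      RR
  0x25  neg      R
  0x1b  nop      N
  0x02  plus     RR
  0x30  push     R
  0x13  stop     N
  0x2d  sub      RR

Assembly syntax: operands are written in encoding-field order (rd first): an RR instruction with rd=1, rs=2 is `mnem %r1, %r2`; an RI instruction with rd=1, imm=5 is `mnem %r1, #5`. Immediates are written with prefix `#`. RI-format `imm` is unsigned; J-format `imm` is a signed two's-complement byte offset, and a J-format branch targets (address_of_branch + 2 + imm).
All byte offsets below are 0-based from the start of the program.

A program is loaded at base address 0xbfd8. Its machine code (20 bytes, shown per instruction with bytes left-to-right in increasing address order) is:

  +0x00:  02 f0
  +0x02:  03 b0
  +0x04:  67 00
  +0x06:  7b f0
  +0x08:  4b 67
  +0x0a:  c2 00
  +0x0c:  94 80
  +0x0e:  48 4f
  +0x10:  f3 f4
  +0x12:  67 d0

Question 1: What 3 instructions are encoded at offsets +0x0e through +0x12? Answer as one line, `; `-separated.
@+0e  big-endian(48 4f) = 0x484f
  op=0x484f>>10=0x12 ⇒ cpi (RI)
  rd: (w>>7)&0x7=0x0 → %r0
  imm: (w>>0)&0x7f=0x4f → #79
@+10  big-endian(f3 f4) = 0xf3f4
  op=0xf3f4>>10=0x3c ⇒ bne (J)
  imm: (w>>0)&0x3ff=0x3f4 (s10→-12) → #-12
@+12  big-endian(67 d0) = 0x67d0
  op=0x67d0>>10=0x19 ⇒ lsr (RR)
  rd: (w>>7)&0x7=0x7 → %r7
  rs: (w>>4)&0x7=0x5 → %r5

cpi %r0, #79; bne #-12; lsr %r7, %r5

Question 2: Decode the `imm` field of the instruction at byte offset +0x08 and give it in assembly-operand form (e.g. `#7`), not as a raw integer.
#103

[08] 4b 67 → 0x4b67
  opcode bits[15:10]=0x12: cpi/RI
  rd: (w>>7)&0x7=0x6 → %r6
  imm: (w>>0)&0x7f=0x67 → #103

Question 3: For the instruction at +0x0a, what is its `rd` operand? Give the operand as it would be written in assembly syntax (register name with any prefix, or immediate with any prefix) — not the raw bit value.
%r4

@+0a  big-endian(c2 00) = 0xc200
  top 6b → 0x30 → push [R]
  rd@[9:7]=0x4 ⇒ %r4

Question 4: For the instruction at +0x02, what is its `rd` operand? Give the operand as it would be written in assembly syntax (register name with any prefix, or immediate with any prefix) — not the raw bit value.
+0x02: 03 b0 ⇒ word 0x03b0 (big)
  opcode bits[15:10]=0x0: cp/RR
  rd@[9:7]=0x7 ⇒ %r7
  rs@[6:4]=0x3 ⇒ %r3

%r7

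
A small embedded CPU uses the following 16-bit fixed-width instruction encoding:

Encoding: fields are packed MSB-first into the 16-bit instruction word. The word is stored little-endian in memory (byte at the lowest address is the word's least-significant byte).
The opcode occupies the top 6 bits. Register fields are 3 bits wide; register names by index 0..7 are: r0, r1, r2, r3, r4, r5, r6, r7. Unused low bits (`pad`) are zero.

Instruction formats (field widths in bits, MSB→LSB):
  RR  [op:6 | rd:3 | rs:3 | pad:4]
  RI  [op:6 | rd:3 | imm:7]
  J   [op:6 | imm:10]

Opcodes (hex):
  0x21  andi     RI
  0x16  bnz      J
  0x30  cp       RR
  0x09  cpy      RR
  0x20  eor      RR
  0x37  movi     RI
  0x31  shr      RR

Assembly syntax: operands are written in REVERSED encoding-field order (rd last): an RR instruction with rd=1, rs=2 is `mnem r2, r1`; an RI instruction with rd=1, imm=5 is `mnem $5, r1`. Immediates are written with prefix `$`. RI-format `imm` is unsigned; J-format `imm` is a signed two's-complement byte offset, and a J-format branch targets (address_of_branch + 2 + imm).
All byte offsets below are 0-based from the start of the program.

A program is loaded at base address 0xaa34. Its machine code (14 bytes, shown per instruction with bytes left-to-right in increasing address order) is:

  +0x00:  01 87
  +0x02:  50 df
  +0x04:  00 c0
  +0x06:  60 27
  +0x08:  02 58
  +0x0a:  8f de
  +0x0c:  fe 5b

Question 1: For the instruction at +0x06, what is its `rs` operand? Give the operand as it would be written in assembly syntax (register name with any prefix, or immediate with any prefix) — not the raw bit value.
+0x06: 60 27 ⇒ word 0x2760 (little)
  top 6b → 0x9 → cpy [RR]
  rd: (w>>7)&0x7=0x6 → r6
  rs: (w>>4)&0x7=0x6 → r6

r6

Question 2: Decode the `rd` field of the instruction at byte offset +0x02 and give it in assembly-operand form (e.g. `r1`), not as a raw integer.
r6

[02] 50 df → 0xdf50
  top 6b → 0x37 → movi [RI]
  [9:7] rd=6 = r6
  [6:0] imm=80 = $80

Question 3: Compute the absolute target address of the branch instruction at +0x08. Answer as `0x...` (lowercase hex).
+0x08: 02 58 ⇒ word 0x5802 (little)
  op=0x5802>>10=0x16 ⇒ bnz (J)
  [9:0] imm=2 = $2
  target = base 0xaa34 + off 0x08 + 2 + imm 2 = 0xaa40

0xaa40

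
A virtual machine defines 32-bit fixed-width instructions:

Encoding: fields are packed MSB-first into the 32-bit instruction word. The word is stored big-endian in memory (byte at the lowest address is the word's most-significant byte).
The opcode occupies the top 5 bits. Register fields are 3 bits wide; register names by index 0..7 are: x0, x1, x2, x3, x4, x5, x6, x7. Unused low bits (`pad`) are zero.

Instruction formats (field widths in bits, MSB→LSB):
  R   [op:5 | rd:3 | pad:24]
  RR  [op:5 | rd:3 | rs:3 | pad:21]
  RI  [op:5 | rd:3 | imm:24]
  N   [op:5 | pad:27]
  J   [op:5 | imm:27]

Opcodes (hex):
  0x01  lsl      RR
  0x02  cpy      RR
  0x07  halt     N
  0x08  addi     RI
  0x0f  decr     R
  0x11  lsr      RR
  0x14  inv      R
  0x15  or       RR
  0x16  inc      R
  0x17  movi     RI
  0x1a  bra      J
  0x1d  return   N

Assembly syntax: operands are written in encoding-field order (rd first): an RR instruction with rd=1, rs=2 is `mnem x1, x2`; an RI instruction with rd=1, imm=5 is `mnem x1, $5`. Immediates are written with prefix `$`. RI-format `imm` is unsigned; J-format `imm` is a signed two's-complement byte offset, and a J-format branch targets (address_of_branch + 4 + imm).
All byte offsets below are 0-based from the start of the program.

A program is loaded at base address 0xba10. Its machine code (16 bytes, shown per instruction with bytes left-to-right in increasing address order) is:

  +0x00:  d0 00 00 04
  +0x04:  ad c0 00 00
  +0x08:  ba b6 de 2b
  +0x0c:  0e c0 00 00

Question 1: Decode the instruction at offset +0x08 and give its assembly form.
movi x2, $11984427

+0x08: ba b6 de 2b ⇒ word 0xbab6de2b (big)
  top 5b → 0x17 → movi [RI]
  rd@[26:24]=0x2 ⇒ x2
  imm@[23:0]=0xb6de2b ⇒ $11984427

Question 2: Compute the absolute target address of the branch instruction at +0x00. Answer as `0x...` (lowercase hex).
off 0x00: read d0 00 00 04 as big → 0xd0000004
  top 5b → 0x1a → bra [J]
  [26:0] imm=4 = $4
  target = base 0xba10 + off 0x00 + 4 + imm 4 = 0xba18

0xba18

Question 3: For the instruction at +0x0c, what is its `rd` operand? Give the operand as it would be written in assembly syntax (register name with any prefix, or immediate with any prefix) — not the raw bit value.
+0x0c: 0e c0 00 00 ⇒ word 0x0ec00000 (big)
  op=0x0ec00000>>27=0x1 ⇒ lsl (RR)
  rd@[26:24]=0x6 ⇒ x6
  rs@[23:21]=0x6 ⇒ x6

x6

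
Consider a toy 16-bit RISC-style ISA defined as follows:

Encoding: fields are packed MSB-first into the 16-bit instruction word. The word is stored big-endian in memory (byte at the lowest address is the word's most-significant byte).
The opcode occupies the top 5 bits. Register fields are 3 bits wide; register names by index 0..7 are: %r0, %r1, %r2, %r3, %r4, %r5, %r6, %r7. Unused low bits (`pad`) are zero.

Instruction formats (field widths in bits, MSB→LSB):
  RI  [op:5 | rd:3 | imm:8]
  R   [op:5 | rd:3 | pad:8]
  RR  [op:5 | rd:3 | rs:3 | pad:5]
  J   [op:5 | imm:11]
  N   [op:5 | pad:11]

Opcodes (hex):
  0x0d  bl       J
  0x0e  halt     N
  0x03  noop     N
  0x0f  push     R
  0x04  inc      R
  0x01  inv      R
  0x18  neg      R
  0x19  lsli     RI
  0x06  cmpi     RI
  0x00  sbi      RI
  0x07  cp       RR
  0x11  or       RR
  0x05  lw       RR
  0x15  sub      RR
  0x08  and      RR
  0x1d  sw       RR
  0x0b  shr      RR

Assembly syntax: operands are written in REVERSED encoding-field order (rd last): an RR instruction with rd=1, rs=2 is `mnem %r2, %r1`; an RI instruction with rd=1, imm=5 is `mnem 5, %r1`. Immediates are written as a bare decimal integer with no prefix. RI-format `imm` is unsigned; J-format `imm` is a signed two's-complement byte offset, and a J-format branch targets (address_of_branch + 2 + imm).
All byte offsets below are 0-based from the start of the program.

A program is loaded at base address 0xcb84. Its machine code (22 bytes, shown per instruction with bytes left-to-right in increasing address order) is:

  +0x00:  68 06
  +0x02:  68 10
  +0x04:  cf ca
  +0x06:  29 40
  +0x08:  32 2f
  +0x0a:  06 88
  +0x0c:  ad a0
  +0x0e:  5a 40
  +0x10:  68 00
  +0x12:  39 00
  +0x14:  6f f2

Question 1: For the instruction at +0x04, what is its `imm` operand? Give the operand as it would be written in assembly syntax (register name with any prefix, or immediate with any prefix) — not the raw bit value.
202

+0x04: cf ca ⇒ word 0xcfca (big)
  opcode bits[15:11]=0x19: lsli/RI
  [10:8] rd=7 = %r7
  [7:0] imm=202 = 202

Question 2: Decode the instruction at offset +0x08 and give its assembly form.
cmpi 47, %r2

+0x08: 32 2f ⇒ word 0x322f (big)
  opcode bits[15:11]=0x6: cmpi/RI
  [10:8] rd=2 = %r2
  [7:0] imm=47 = 47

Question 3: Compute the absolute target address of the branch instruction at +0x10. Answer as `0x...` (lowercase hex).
off 0x10: read 68 00 as big → 0x6800
  opcode bits[15:11]=0xd: bl/J
  imm: (w>>0)&0x7ff=0x0 → 0
  target = base 0xcb84 + off 0x10 + 2 + imm 0 = 0xcb96

0xcb96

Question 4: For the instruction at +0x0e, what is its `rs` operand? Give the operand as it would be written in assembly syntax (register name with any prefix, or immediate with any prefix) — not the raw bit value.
%r2

+0x0e: 5a 40 ⇒ word 0x5a40 (big)
  opcode bits[15:11]=0xb: shr/RR
  rd: (w>>8)&0x7=0x2 → %r2
  rs: (w>>5)&0x7=0x2 → %r2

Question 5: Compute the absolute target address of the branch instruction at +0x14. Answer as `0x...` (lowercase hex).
0xcb8c

off 0x14: read 6f f2 as big → 0x6ff2
  op=0x6ff2>>11=0xd ⇒ bl (J)
  imm: (w>>0)&0x7ff=0x7f2 (s11→-14) → -14
  target = base 0xcb84 + off 0x14 + 2 + imm -14 = 0xcb8c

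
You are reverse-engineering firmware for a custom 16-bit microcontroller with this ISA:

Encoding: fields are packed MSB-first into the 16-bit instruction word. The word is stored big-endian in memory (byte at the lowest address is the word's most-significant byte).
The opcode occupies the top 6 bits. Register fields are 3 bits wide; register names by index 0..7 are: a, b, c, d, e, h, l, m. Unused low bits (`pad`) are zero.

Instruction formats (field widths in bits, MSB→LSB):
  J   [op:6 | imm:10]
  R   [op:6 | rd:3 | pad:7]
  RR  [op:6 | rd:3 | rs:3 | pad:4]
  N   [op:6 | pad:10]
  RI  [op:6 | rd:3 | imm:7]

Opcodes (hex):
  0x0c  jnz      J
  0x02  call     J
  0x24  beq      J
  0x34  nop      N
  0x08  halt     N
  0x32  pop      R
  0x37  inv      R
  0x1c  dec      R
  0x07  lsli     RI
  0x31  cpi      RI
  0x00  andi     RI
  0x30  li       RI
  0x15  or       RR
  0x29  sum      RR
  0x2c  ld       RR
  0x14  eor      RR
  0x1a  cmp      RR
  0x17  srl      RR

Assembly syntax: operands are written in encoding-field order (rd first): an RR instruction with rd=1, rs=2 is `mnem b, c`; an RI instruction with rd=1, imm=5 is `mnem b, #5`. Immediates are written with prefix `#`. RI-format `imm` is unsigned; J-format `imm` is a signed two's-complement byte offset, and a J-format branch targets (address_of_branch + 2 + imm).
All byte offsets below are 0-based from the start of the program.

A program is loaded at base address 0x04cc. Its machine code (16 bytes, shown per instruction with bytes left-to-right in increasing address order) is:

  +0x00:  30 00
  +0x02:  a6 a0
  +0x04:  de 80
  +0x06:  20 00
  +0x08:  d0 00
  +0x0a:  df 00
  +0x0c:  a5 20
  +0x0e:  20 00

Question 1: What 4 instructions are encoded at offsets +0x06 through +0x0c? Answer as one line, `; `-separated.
@+06  big-endian(20 00) = 0x2000
  opcode bits[15:10]=0x8: halt/N
@+08  big-endian(d0 00) = 0xd000
  opcode bits[15:10]=0x34: nop/N
@+0a  big-endian(df 00) = 0xdf00
  opcode bits[15:10]=0x37: inv/R
  rd@[9:7]=0x6 ⇒ l
@+0c  big-endian(a5 20) = 0xa520
  opcode bits[15:10]=0x29: sum/RR
  rd@[9:7]=0x2 ⇒ c
  rs@[6:4]=0x2 ⇒ c

halt; nop; inv l; sum c, c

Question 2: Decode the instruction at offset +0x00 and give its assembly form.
@+00  big-endian(30 00) = 0x3000
  opcode bits[15:10]=0xc: jnz/J
  imm@[9:0]=0x0 ⇒ #0

jnz #0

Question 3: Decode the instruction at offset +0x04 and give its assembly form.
inv h

[04] de 80 → 0xde80
  opcode bits[15:10]=0x37: inv/R
  rd: (w>>7)&0x7=0x5 → h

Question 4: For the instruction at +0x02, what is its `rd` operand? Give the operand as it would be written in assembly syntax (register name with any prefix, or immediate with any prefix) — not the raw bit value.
off 0x02: read a6 a0 as big → 0xa6a0
  opcode bits[15:10]=0x29: sum/RR
  [9:7] rd=5 = h
  [6:4] rs=2 = c

h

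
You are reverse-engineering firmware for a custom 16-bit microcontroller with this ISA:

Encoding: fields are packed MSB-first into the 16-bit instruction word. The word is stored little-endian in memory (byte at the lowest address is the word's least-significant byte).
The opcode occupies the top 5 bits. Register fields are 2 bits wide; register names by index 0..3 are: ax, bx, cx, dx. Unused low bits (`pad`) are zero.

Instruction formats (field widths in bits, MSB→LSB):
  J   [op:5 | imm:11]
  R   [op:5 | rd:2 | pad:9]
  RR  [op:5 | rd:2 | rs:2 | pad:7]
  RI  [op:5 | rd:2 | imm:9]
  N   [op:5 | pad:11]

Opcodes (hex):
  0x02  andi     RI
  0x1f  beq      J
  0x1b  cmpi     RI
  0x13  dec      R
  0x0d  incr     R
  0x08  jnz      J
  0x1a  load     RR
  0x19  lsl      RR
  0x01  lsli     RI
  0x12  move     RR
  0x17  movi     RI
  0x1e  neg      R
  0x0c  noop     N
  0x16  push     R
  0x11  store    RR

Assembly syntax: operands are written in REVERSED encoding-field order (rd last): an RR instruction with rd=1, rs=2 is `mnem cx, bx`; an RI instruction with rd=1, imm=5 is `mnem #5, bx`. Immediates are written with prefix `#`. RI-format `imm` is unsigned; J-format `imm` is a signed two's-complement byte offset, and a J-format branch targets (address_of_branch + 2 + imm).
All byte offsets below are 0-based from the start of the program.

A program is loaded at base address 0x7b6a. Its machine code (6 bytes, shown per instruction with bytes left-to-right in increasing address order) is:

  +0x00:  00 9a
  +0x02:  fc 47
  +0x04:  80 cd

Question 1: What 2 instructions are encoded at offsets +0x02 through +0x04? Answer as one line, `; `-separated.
+0x02: fc 47 ⇒ word 0x47fc (little)
  top 5b → 0x8 → jnz [J]
  imm@[10:0]=0x7fc (s11→-4) ⇒ #-4
+0x04: 80 cd ⇒ word 0xcd80 (little)
  top 5b → 0x19 → lsl [RR]
  rd@[10:9]=0x2 ⇒ cx
  rs@[8:7]=0x3 ⇒ dx

jnz #-4; lsl dx, cx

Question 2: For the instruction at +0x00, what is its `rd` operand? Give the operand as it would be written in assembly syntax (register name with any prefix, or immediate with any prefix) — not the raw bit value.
bx

+0x00: 00 9a ⇒ word 0x9a00 (little)
  op=0x9a00>>11=0x13 ⇒ dec (R)
  rd: (w>>9)&0x3=0x1 → bx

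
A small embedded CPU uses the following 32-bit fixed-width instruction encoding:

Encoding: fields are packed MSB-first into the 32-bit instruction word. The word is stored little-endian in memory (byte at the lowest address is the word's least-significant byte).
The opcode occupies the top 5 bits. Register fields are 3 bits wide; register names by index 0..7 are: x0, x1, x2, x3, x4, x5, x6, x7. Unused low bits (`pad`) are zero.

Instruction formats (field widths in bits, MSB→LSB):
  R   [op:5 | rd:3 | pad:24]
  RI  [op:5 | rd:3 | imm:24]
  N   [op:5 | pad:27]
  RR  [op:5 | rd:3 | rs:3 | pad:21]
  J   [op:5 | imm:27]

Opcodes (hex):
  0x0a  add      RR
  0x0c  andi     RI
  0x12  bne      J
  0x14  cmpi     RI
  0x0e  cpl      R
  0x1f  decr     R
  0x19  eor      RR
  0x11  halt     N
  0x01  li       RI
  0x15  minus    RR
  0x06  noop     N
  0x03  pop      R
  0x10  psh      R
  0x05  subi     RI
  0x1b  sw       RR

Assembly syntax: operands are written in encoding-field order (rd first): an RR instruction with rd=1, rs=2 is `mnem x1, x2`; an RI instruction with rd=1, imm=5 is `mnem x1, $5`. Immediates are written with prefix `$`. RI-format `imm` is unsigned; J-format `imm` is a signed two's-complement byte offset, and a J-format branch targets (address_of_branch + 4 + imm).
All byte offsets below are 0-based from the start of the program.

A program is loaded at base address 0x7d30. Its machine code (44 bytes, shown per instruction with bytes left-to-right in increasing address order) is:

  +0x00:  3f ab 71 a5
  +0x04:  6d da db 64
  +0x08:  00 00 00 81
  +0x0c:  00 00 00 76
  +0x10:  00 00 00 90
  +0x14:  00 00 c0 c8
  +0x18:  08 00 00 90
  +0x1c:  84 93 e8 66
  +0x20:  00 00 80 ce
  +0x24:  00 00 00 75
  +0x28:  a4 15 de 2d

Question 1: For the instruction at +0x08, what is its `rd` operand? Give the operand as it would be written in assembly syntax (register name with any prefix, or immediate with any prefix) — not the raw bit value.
x1

@+08  little-endian(00 00 00 81) = 0x81000000
  opcode bits[31:27]=0x10: psh/R
  rd: (w>>24)&0x7=0x1 → x1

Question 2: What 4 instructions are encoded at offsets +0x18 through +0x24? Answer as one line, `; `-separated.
[18] 08 00 00 90 → 0x90000008
  opcode bits[31:27]=0x12: bne/J
  imm: (w>>0)&0x7ffffff=0x8 → $8
[1c] 84 93 e8 66 → 0x66e89384
  opcode bits[31:27]=0xc: andi/RI
  rd: (w>>24)&0x7=0x6 → x6
  imm: (w>>0)&0xffffff=0xe89384 → $15242116
[20] 00 00 80 ce → 0xce800000
  opcode bits[31:27]=0x19: eor/RR
  rd: (w>>24)&0x7=0x6 → x6
  rs: (w>>21)&0x7=0x4 → x4
[24] 00 00 00 75 → 0x75000000
  opcode bits[31:27]=0xe: cpl/R
  rd: (w>>24)&0x7=0x5 → x5

bne $8; andi x6, $15242116; eor x6, x4; cpl x5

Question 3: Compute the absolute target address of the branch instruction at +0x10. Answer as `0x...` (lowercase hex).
off 0x10: read 00 00 00 90 as little → 0x90000000
  top 5b → 0x12 → bne [J]
  imm: (w>>0)&0x7ffffff=0x0 → $0
  target = base 0x7d30 + off 0x10 + 4 + imm 0 = 0x7d44

0x7d44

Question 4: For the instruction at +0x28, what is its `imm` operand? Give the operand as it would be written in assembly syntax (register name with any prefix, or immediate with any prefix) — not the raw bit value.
$14554532

+0x28: a4 15 de 2d ⇒ word 0x2dde15a4 (little)
  top 5b → 0x5 → subi [RI]
  [26:24] rd=5 = x5
  [23:0] imm=14554532 = $14554532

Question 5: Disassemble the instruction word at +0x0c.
@+0c  little-endian(00 00 00 76) = 0x76000000
  top 5b → 0xe → cpl [R]
  [26:24] rd=6 = x6

cpl x6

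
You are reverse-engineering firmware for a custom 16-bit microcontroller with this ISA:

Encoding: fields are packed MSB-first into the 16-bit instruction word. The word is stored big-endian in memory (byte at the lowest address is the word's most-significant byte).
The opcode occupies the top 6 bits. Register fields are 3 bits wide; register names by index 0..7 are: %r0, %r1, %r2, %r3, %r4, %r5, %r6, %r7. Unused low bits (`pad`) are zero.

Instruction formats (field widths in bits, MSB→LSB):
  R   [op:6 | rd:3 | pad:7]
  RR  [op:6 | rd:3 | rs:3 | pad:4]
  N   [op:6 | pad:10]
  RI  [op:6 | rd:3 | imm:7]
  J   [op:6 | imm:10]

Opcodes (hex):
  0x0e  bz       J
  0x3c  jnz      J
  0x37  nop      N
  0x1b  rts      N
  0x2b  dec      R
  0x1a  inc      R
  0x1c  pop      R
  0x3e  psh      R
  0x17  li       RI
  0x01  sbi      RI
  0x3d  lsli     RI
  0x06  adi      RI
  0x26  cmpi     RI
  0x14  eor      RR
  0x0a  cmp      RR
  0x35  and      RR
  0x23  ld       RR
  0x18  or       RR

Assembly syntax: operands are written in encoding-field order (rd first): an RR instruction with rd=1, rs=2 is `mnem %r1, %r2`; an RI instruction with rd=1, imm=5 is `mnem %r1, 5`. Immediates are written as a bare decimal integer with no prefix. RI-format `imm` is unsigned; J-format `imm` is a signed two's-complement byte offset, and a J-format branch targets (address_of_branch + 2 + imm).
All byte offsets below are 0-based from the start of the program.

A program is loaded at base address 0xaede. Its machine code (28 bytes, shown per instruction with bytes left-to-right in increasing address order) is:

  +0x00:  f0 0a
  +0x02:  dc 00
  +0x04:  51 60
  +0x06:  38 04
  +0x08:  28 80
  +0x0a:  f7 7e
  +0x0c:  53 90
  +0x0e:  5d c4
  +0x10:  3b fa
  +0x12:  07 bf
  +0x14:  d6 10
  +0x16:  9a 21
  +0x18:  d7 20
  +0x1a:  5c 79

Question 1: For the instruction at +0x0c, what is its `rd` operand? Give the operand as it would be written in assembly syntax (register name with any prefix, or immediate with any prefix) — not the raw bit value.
[0c] 53 90 → 0x5390
  op=0x5390>>10=0x14 ⇒ eor (RR)
  rd@[9:7]=0x7 ⇒ %r7
  rs@[6:4]=0x1 ⇒ %r1

%r7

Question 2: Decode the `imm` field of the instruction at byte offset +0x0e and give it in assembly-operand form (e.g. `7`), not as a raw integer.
68

off 0x0e: read 5d c4 as big → 0x5dc4
  opcode bits[15:10]=0x17: li/RI
  rd: (w>>7)&0x7=0x3 → %r3
  imm: (w>>0)&0x7f=0x44 → 68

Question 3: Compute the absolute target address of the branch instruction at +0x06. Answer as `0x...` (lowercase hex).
0xaeea

@+06  big-endian(38 04) = 0x3804
  opcode bits[15:10]=0xe: bz/J
  imm: (w>>0)&0x3ff=0x4 → 4
  target = base 0xaede + off 0x06 + 2 + imm 4 = 0xaeea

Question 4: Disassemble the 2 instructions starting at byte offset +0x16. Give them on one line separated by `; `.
+0x16: 9a 21 ⇒ word 0x9a21 (big)
  op=0x9a21>>10=0x26 ⇒ cmpi (RI)
  rd@[9:7]=0x4 ⇒ %r4
  imm@[6:0]=0x21 ⇒ 33
+0x18: d7 20 ⇒ word 0xd720 (big)
  op=0xd720>>10=0x35 ⇒ and (RR)
  rd@[9:7]=0x6 ⇒ %r6
  rs@[6:4]=0x2 ⇒ %r2

cmpi %r4, 33; and %r6, %r2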